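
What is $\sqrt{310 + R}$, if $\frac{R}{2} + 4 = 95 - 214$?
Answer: $8$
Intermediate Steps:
$R = -246$ ($R = -8 + 2 \left(95 - 214\right) = -8 + 2 \left(-119\right) = -8 - 238 = -246$)
$\sqrt{310 + R} = \sqrt{310 - 246} = \sqrt{64} = 8$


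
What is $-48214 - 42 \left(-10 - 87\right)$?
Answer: $-44140$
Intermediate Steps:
$-48214 - 42 \left(-10 - 87\right) = -48214 - -4074 = -48214 + 4074 = -44140$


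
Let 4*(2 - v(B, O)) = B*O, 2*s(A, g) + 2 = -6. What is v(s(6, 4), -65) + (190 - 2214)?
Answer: -2087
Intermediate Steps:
s(A, g) = -4 (s(A, g) = -1 + (½)*(-6) = -1 - 3 = -4)
v(B, O) = 2 - B*O/4
v(s(6, 4), -65) + (190 - 2214) = (2 - ¼*(-4)*(-65)) + (190 - 2214) = (2 - 65) - 2024 = -63 - 2024 = -2087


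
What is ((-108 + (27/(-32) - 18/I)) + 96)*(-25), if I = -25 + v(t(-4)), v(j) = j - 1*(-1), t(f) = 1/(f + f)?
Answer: 1867875/6176 ≈ 302.44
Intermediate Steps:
t(f) = 1/(2*f)
v(j) = 1 + j (v(j) = j + 1 = 1 + j)
I = -193/8 (I = -25 + (1 + (½)/(-4)) = -25 + (1 + (½)*(-¼)) = -25 + (1 - ⅛) = -25 + 7/8 = -193/8 ≈ -24.125)
((-108 + (27/(-32) - 18/I)) + 96)*(-25) = ((-108 + (27/(-32) - 18/(-193/8))) + 96)*(-25) = ((-108 + (27*(-1/32) - 18*(-8/193))) + 96)*(-25) = ((-108 + (-27/32 + 144/193)) + 96)*(-25) = ((-108 - 603/6176) + 96)*(-25) = (-667611/6176 + 96)*(-25) = -74715/6176*(-25) = 1867875/6176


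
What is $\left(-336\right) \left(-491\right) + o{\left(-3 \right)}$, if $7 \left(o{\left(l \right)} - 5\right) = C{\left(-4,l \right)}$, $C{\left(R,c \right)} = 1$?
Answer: $\frac{1154868}{7} \approx 1.6498 \cdot 10^{5}$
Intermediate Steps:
$o{\left(l \right)} = \frac{36}{7}$ ($o{\left(l \right)} = 5 + \frac{1}{7} \cdot 1 = 5 + \frac{1}{7} = \frac{36}{7}$)
$\left(-336\right) \left(-491\right) + o{\left(-3 \right)} = \left(-336\right) \left(-491\right) + \frac{36}{7} = 164976 + \frac{36}{7} = \frac{1154868}{7}$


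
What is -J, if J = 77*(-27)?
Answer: 2079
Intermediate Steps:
J = -2079
-J = -1*(-2079) = 2079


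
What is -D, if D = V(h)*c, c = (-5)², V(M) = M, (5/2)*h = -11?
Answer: 110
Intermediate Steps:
h = -22/5 (h = (⅖)*(-11) = -22/5 ≈ -4.4000)
c = 25
D = -110 (D = -22/5*25 = -110)
-D = -1*(-110) = 110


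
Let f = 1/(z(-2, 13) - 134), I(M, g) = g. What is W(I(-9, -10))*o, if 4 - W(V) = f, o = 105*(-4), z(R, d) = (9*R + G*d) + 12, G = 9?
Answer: -39060/23 ≈ -1698.3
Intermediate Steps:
z(R, d) = 12 + 9*R + 9*d (z(R, d) = (9*R + 9*d) + 12 = 12 + 9*R + 9*d)
o = -420
f = -1/23 (f = 1/((12 + 9*(-2) + 9*13) - 134) = 1/((12 - 18 + 117) - 134) = 1/(111 - 134) = 1/(-23) = -1/23 ≈ -0.043478)
W(V) = 93/23 (W(V) = 4 - 1*(-1/23) = 4 + 1/23 = 93/23)
W(I(-9, -10))*o = (93/23)*(-420) = -39060/23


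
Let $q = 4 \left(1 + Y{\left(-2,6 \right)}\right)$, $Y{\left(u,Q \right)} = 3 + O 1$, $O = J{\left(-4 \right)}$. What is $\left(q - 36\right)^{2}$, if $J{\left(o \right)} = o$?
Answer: $1296$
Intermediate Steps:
$O = -4$
$Y{\left(u,Q \right)} = -1$ ($Y{\left(u,Q \right)} = 3 - 4 = -1$)
$q = 0$ ($q = 4 \left(1 - 1\right) = 4 \cdot 0 = 0$)
$\left(q - 36\right)^{2} = \left(0 - 36\right)^{2} = \left(-36\right)^{2} = 1296$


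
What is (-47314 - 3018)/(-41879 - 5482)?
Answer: 50332/47361 ≈ 1.0627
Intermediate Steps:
(-47314 - 3018)/(-41879 - 5482) = -50332/(-47361) = -50332*(-1/47361) = 50332/47361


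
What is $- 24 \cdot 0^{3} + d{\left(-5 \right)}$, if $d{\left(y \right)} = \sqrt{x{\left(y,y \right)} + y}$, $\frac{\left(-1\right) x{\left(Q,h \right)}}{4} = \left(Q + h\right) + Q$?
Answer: $\sqrt{55} \approx 7.4162$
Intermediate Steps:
$x{\left(Q,h \right)} = - 8 Q - 4 h$ ($x{\left(Q,h \right)} = - 4 \left(\left(Q + h\right) + Q\right) = - 4 \left(h + 2 Q\right) = - 8 Q - 4 h$)
$d{\left(y \right)} = \sqrt{11} \sqrt{- y}$ ($d{\left(y \right)} = \sqrt{\left(- 8 y - 4 y\right) + y} = \sqrt{- 12 y + y} = \sqrt{- 11 y} = \sqrt{11} \sqrt{- y}$)
$- 24 \cdot 0^{3} + d{\left(-5 \right)} = - 24 \cdot 0^{3} + \sqrt{11} \sqrt{\left(-1\right) \left(-5\right)} = \left(-24\right) 0 + \sqrt{11} \sqrt{5} = 0 + \sqrt{55} = \sqrt{55}$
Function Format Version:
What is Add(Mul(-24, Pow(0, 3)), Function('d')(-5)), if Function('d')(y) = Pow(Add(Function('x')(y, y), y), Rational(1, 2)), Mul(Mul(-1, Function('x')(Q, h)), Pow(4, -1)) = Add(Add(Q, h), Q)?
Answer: Pow(55, Rational(1, 2)) ≈ 7.4162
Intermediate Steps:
Function('x')(Q, h) = Add(Mul(-8, Q), Mul(-4, h)) (Function('x')(Q, h) = Mul(-4, Add(Add(Q, h), Q)) = Mul(-4, Add(h, Mul(2, Q))) = Add(Mul(-8, Q), Mul(-4, h)))
Function('d')(y) = Mul(Pow(11, Rational(1, 2)), Pow(Mul(-1, y), Rational(1, 2))) (Function('d')(y) = Pow(Add(Add(Mul(-8, y), Mul(-4, y)), y), Rational(1, 2)) = Pow(Add(Mul(-12, y), y), Rational(1, 2)) = Pow(Mul(-11, y), Rational(1, 2)) = Mul(Pow(11, Rational(1, 2)), Pow(Mul(-1, y), Rational(1, 2))))
Add(Mul(-24, Pow(0, 3)), Function('d')(-5)) = Add(Mul(-24, Pow(0, 3)), Mul(Pow(11, Rational(1, 2)), Pow(Mul(-1, -5), Rational(1, 2)))) = Add(Mul(-24, 0), Mul(Pow(11, Rational(1, 2)), Pow(5, Rational(1, 2)))) = Add(0, Pow(55, Rational(1, 2))) = Pow(55, Rational(1, 2))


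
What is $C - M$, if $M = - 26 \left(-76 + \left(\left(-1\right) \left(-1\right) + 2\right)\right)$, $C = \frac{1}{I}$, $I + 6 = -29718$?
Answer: $- \frac{56416153}{29724} \approx -1898.0$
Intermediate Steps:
$I = -29724$ ($I = -6 - 29718 = -29724$)
$C = - \frac{1}{29724}$ ($C = \frac{1}{-29724} = - \frac{1}{29724} \approx -3.3643 \cdot 10^{-5}$)
$M = 1898$ ($M = - 26 \left(-76 + \left(1 + 2\right)\right) = - 26 \left(-76 + 3\right) = \left(-26\right) \left(-73\right) = 1898$)
$C - M = - \frac{1}{29724} - 1898 = - \frac{56416153}{29724}$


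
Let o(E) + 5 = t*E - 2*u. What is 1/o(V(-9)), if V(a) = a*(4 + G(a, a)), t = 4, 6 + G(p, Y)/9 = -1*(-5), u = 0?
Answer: 1/175 ≈ 0.0057143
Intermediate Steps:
G(p, Y) = -9 (G(p, Y) = -54 + 9*(-1*(-5)) = -54 + 9*5 = -54 + 45 = -9)
V(a) = -5*a (V(a) = a*(4 - 9) = a*(-5) = -5*a)
o(E) = -5 + 4*E (o(E) = -5 + (4*E - 2*0) = -5 + (4*E + 0) = -5 + 4*E)
1/o(V(-9)) = 1/(-5 + 4*(-5*(-9))) = 1/(-5 + 4*45) = 1/(-5 + 180) = 1/175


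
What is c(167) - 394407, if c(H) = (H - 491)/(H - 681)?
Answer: -101362437/257 ≈ -3.9441e+5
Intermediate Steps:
c(H) = (-491 + H)/(-681 + H)
c(167) - 394407 = (-491 + 167)/(-681 + 167) - 394407 = -324/(-514) - 394407 = -1/514*(-324) - 394407 = 162/257 - 394407 = -101362437/257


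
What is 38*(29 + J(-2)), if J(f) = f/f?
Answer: 1140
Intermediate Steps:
J(f) = 1
38*(29 + J(-2)) = 38*(29 + 1) = 38*30 = 1140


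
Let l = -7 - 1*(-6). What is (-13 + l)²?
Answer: 196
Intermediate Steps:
l = -1 (l = -7 + 6 = -1)
(-13 + l)² = (-13 - 1)² = (-14)² = 196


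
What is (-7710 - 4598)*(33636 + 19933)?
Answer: -659327252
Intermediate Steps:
(-7710 - 4598)*(33636 + 19933) = -12308*53569 = -659327252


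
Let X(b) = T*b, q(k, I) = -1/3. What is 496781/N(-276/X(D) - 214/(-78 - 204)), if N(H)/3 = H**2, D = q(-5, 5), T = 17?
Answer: 951436461543/14058133489 ≈ 67.679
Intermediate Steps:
q(k, I) = -1/3 (q(k, I) = -1*1/3 = -1/3)
D = -1/3 ≈ -0.33333
X(b) = 17*b
N(H) = 3*H**2
496781/N(-276/X(D) - 214/(-78 - 204)) = 496781/((3*(-276/(17*(-1/3)) - 214/(-78 - 204))**2)) = 496781/((3*(-276/(-17/3) - 214/(-282))**2)) = 496781/((3*(-276*(-3/17) - 214*(-1/282))**2)) = 496781/((3*(828/17 + 107/141)**2)) = 496781/((3*(118567/2397)**2)) = 496781/((3*(14058133489/5745609))) = 496781/(14058133489/1915203) = 496781*(1915203/14058133489) = 951436461543/14058133489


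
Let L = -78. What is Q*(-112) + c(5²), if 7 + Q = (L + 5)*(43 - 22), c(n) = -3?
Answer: 172477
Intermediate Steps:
Q = -1540 (Q = -7 + (-78 + 5)*(43 - 22) = -7 - 73*21 = -7 - 1533 = -1540)
Q*(-112) + c(5²) = -1540*(-112) - 3 = 172480 - 3 = 172477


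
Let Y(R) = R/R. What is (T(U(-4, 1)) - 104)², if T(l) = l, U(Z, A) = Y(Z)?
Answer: 10609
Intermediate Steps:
Y(R) = 1
U(Z, A) = 1
(T(U(-4, 1)) - 104)² = (1 - 104)² = (-103)² = 10609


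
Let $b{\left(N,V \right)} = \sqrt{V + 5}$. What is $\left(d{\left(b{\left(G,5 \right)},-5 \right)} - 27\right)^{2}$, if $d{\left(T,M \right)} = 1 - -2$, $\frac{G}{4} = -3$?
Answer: $576$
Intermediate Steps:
$G = -12$ ($G = 4 \left(-3\right) = -12$)
$b{\left(N,V \right)} = \sqrt{5 + V}$
$d{\left(T,M \right)} = 3$ ($d{\left(T,M \right)} = 1 + 2 = 3$)
$\left(d{\left(b{\left(G,5 \right)},-5 \right)} - 27\right)^{2} = \left(3 - 27\right)^{2} = \left(-24\right)^{2} = 576$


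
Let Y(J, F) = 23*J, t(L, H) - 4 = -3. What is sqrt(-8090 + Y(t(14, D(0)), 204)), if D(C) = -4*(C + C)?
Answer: I*sqrt(8067) ≈ 89.817*I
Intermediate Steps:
D(C) = -8*C
t(L, H) = 1 (t(L, H) = 4 - 3 = 1)
sqrt(-8090 + Y(t(14, D(0)), 204)) = sqrt(-8090 + 23*1) = sqrt(-8090 + 23) = sqrt(-8067) = I*sqrt(8067)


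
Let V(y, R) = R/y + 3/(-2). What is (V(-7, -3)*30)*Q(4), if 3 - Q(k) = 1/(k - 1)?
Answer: -600/7 ≈ -85.714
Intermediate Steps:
Q(k) = 3 - 1/(-1 + k) (Q(k) = 3 - 1/(k - 1) = 3 - 1/(-1 + k))
V(y, R) = -3/2 + R/y (V(y, R) = R/y + 3*(-1/2) = R/y - 3/2 = -3/2 + R/y)
(V(-7, -3)*30)*Q(4) = ((-3/2 - 3/(-7))*30)*((-4 + 3*4)/(-1 + 4)) = ((-3/2 - 3*(-1/7))*30)*((-4 + 12)/3) = ((-3/2 + 3/7)*30)*((1/3)*8) = -15/14*30*(8/3) = -225/7*8/3 = -600/7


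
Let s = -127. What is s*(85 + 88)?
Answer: -21971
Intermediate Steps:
s*(85 + 88) = -127*(85 + 88) = -127*173 = -21971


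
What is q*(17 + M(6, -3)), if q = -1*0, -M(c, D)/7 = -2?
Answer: 0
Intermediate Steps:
M(c, D) = 14 (M(c, D) = -7*(-2) = 14)
q = 0
q*(17 + M(6, -3)) = 0*(17 + 14) = 0*31 = 0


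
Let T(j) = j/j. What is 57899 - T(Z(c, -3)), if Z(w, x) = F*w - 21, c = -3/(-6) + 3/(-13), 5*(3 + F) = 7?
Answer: 57898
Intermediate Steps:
F = -8/5 (F = -3 + (⅕)*7 = -3 + 7/5 = -8/5 ≈ -1.6000)
c = 7/26 (c = -3*(-⅙) + 3*(-1/13) = ½ - 3/13 = 7/26 ≈ 0.26923)
Z(w, x) = -21 - 8*w/5 (Z(w, x) = -8*w/5 - 21 = -21 - 8*w/5)
T(j) = 1
57899 - T(Z(c, -3)) = 57899 - 1*1 = 57899 - 1 = 57898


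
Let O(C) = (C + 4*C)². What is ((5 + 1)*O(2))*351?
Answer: 210600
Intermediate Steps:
O(C) = 25*C² (O(C) = (5*C)² = 25*C²)
((5 + 1)*O(2))*351 = ((5 + 1)*(25*2²))*351 = (6*(25*4))*351 = (6*100)*351 = 600*351 = 210600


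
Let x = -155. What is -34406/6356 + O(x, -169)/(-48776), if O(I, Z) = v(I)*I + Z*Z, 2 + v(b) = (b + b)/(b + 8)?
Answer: -9762971093/1627606344 ≈ -5.9984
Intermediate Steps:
v(b) = -2 + 2*b/(8 + b) (v(b) = -2 + (b + b)/(b + 8) = -2 + (2*b)/(8 + b) = -2 + 2*b/(8 + b))
O(I, Z) = Z² - 16*I/(8 + I) (O(I, Z) = (-16/(8 + I))*I + Z*Z = -16*I/(8 + I) + Z² = Z² - 16*I/(8 + I))
-34406/6356 + O(x, -169)/(-48776) = -34406/6356 + ((-16*(-155) + (-169)²*(8 - 155))/(8 - 155))/(-48776) = -34406*1/6356 + ((2480 + 28561*(-147))/(-147))*(-1/48776) = -17203/3178 - (2480 - 4198467)/147*(-1/48776) = -17203/3178 - 1/147*(-4195987)*(-1/48776) = -17203/3178 + (4195987/147)*(-1/48776) = -17203/3178 - 4195987/7170072 = -9762971093/1627606344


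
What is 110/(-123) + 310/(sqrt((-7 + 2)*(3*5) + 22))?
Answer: -110/123 - 310*I*sqrt(53)/53 ≈ -0.89431 - 42.582*I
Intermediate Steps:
110/(-123) + 310/(sqrt((-7 + 2)*(3*5) + 22)) = 110*(-1/123) + 310/(sqrt(-5*15 + 22)) = -110/123 + 310/(sqrt(-75 + 22)) = -110/123 + 310/(sqrt(-53)) = -110/123 + 310/((I*sqrt(53))) = -110/123 + 310*(-I*sqrt(53)/53) = -110/123 - 310*I*sqrt(53)/53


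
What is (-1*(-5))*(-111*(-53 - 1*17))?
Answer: 38850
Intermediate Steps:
(-1*(-5))*(-111*(-53 - 1*17)) = 5*(-111*(-53 - 17)) = 5*(-111*(-70)) = 5*7770 = 38850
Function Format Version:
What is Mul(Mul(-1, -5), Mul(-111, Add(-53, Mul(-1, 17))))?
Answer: 38850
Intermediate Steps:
Mul(Mul(-1, -5), Mul(-111, Add(-53, Mul(-1, 17)))) = Mul(5, Mul(-111, Add(-53, -17))) = Mul(5, Mul(-111, -70)) = Mul(5, 7770) = 38850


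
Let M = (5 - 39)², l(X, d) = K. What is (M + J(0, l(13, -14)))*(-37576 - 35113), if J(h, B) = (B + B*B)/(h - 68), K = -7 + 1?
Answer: -2855878121/34 ≈ -8.3996e+7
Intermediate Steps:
K = -6
l(X, d) = -6
J(h, B) = (B + B²)/(-68 + h)
M = 1156 (M = (-34)² = 1156)
(M + J(0, l(13, -14)))*(-37576 - 35113) = (1156 - 6*(1 - 6)/(-68 + 0))*(-37576 - 35113) = (1156 - 6*(-5)/(-68))*(-72689) = (1156 - 6*(-1/68)*(-5))*(-72689) = (1156 - 15/34)*(-72689) = (39289/34)*(-72689) = -2855878121/34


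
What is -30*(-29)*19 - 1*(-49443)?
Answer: 65973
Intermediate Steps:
-30*(-29)*19 - 1*(-49443) = 870*19 + 49443 = 16530 + 49443 = 65973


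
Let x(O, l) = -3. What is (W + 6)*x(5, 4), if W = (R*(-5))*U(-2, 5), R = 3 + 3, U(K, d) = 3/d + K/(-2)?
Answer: 126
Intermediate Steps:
U(K, d) = 3/d - K/2 (U(K, d) = 3/d + K*(-1/2) = 3/d - K/2)
R = 6
W = -48 (W = (6*(-5))*(3/5 - 1/2*(-2)) = -30*(3*(1/5) + 1) = -30*(3/5 + 1) = -30*8/5 = -48)
(W + 6)*x(5, 4) = (-48 + 6)*(-3) = -42*(-3) = 126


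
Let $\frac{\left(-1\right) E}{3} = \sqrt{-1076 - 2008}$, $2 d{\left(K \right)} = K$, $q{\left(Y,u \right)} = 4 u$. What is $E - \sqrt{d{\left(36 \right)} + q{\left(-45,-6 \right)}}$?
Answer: $i \left(- \sqrt{6} - 6 \sqrt{771}\right) \approx - 169.05 i$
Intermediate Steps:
$d{\left(K \right)} = \frac{K}{2}$
$E = - 6 i \sqrt{771}$ ($E = - 3 \sqrt{-1076 - 2008} = - 3 \sqrt{-3084} = - 3 \cdot 2 i \sqrt{771} = - 6 i \sqrt{771} \approx - 166.6 i$)
$E - \sqrt{d{\left(36 \right)} + q{\left(-45,-6 \right)}} = - 6 i \sqrt{771} - \sqrt{\frac{1}{2} \cdot 36 + 4 \left(-6\right)} = - 6 i \sqrt{771} - \sqrt{18 - 24} = - 6 i \sqrt{771} - \sqrt{-6} = - 6 i \sqrt{771} - i \sqrt{6} = - i \sqrt{6} - 6 i \sqrt{771}$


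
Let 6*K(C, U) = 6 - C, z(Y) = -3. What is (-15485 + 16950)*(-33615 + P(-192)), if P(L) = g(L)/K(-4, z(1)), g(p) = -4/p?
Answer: -787935307/16 ≈ -4.9246e+7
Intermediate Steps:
K(C, U) = 1 - C/6 (K(C, U) = (6 - C)/6 = 1 - C/6)
P(L) = -12/(5*L) (P(L) = (-4/L)/(1 - 1/6*(-4)) = (-4/L)/(1 + 2/3) = (-4/L)/(5/3) = -4/L*(3/5) = -12/(5*L))
(-15485 + 16950)*(-33615 + P(-192)) = (-15485 + 16950)*(-33615 - 12/5/(-192)) = 1465*(-33615 - 12/5*(-1/192)) = 1465*(-33615 + 1/80) = 1465*(-2689199/80) = -787935307/16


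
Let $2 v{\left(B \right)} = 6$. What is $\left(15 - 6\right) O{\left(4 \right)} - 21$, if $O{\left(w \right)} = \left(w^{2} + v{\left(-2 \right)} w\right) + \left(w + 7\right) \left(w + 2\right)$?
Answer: $825$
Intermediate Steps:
$v{\left(B \right)} = 3$ ($v{\left(B \right)} = \frac{1}{2} \cdot 6 = 3$)
$O{\left(w \right)} = w^{2} + 3 w + \left(2 + w\right) \left(7 + w\right)$ ($O{\left(w \right)} = \left(w^{2} + 3 w\right) + \left(w + 7\right) \left(w + 2\right) = \left(w^{2} + 3 w\right) + \left(7 + w\right) \left(2 + w\right) = \left(w^{2} + 3 w\right) + \left(2 + w\right) \left(7 + w\right) = w^{2} + 3 w + \left(2 + w\right) \left(7 + w\right)$)
$\left(15 - 6\right) O{\left(4 \right)} - 21 = \left(15 - 6\right) \left(14 + 2 \cdot 4^{2} + 12 \cdot 4\right) - 21 = 9 \left(14 + 2 \cdot 16 + 48\right) - 21 = 9 \left(14 + 32 + 48\right) - 21 = 9 \cdot 94 - 21 = 846 - 21 = 825$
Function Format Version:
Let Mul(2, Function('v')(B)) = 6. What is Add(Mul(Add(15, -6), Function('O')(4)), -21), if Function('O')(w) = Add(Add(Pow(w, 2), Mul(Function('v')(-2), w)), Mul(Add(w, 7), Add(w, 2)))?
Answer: 825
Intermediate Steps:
Function('v')(B) = 3 (Function('v')(B) = Mul(Rational(1, 2), 6) = 3)
Function('O')(w) = Add(Pow(w, 2), Mul(3, w), Mul(Add(2, w), Add(7, w))) (Function('O')(w) = Add(Add(Pow(w, 2), Mul(3, w)), Mul(Add(w, 7), Add(w, 2))) = Add(Add(Pow(w, 2), Mul(3, w)), Mul(Add(7, w), Add(2, w))) = Add(Add(Pow(w, 2), Mul(3, w)), Mul(Add(2, w), Add(7, w))) = Add(Pow(w, 2), Mul(3, w), Mul(Add(2, w), Add(7, w))))
Add(Mul(Add(15, -6), Function('O')(4)), -21) = Add(Mul(Add(15, -6), Add(14, Mul(2, Pow(4, 2)), Mul(12, 4))), -21) = Add(Mul(9, Add(14, Mul(2, 16), 48)), -21) = Add(Mul(9, Add(14, 32, 48)), -21) = Add(Mul(9, 94), -21) = Add(846, -21) = 825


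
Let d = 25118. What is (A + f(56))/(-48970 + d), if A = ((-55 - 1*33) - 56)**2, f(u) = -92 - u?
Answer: -5147/5963 ≈ -0.86316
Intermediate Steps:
A = 20736 (A = ((-55 - 33) - 56)**2 = (-88 - 56)**2 = (-144)**2 = 20736)
(A + f(56))/(-48970 + d) = (20736 + (-92 - 1*56))/(-48970 + 25118) = (20736 + (-92 - 56))/(-23852) = (20736 - 148)*(-1/23852) = 20588*(-1/23852) = -5147/5963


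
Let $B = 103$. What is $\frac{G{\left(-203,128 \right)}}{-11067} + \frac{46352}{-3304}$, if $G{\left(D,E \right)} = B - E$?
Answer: $- \frac{9158839}{652953} \approx -14.027$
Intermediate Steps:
$G{\left(D,E \right)} = 103 - E$
$\frac{G{\left(-203,128 \right)}}{-11067} + \frac{46352}{-3304} = \frac{103 - 128}{-11067} + \frac{46352}{-3304} = \left(103 - 128\right) \left(- \frac{1}{11067}\right) + 46352 \left(- \frac{1}{3304}\right) = \left(-25\right) \left(- \frac{1}{11067}\right) - \frac{5794}{413} = \frac{25}{11067} - \frac{5794}{413} = - \frac{9158839}{652953}$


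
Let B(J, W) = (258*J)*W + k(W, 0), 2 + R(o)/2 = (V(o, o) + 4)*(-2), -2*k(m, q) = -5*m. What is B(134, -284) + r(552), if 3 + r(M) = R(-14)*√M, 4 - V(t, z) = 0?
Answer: -9819161 - 72*√138 ≈ -9.8200e+6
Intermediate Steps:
k(m, q) = 5*m/2 (k(m, q) = -(-5)*m/2 = 5*m/2)
V(t, z) = 4 (V(t, z) = 4 - 1*0 = 4 + 0 = 4)
R(o) = -36 (R(o) = -4 + 2*((4 + 4)*(-2)) = -4 + 2*(8*(-2)) = -4 + 2*(-16) = -4 - 32 = -36)
B(J, W) = 5*W/2 + 258*J*W (B(J, W) = (258*J)*W + 5*W/2 = 258*J*W + 5*W/2 = 5*W/2 + 258*J*W)
r(M) = -3 - 36*√M
B(134, -284) + r(552) = (½)*(-284)*(5 + 516*134) + (-3 - 72*√138) = (½)*(-284)*(5 + 69144) + (-3 - 72*√138) = (½)*(-284)*69149 + (-3 - 72*√138) = -9819158 + (-3 - 72*√138) = -9819161 - 72*√138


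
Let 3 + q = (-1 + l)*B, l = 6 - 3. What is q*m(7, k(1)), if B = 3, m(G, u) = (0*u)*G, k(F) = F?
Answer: 0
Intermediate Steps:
l = 3
m(G, u) = 0 (m(G, u) = 0*G = 0)
q = 3 (q = -3 + (-1 + 3)*3 = -3 + 2*3 = -3 + 6 = 3)
q*m(7, k(1)) = 3*0 = 0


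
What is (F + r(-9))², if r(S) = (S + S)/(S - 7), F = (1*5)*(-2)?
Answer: 5041/64 ≈ 78.766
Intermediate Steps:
F = -10 (F = 5*(-2) = -10)
r(S) = 2*S/(-7 + S) (r(S) = (2*S)/(-7 + S) = 2*S/(-7 + S))
(F + r(-9))² = (-10 + 2*(-9)/(-7 - 9))² = (-10 + 2*(-9)/(-16))² = (-10 + 2*(-9)*(-1/16))² = (-10 + 9/8)² = (-71/8)² = 5041/64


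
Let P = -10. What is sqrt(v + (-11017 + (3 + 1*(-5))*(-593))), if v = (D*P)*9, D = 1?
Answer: I*sqrt(9921) ≈ 99.604*I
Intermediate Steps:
v = -90 (v = (1*(-10))*9 = -10*9 = -90)
sqrt(v + (-11017 + (3 + 1*(-5))*(-593))) = sqrt(-90 + (-11017 + (3 + 1*(-5))*(-593))) = sqrt(-90 + (-11017 + (3 - 5)*(-593))) = sqrt(-90 + (-11017 - 2*(-593))) = sqrt(-90 + (-11017 + 1186)) = sqrt(-90 - 9831) = sqrt(-9921) = I*sqrt(9921)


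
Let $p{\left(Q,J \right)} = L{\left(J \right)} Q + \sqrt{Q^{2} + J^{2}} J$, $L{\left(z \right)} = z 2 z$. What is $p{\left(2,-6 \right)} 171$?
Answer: $24624 - 2052 \sqrt{10} \approx 18135.0$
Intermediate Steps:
$L{\left(z \right)} = 2 z^{2}$ ($L{\left(z \right)} = 2 z z = 2 z^{2}$)
$p{\left(Q,J \right)} = J \sqrt{J^{2} + Q^{2}} + 2 Q J^{2}$ ($p{\left(Q,J \right)} = 2 J^{2} Q + \sqrt{Q^{2} + J^{2}} J = 2 Q J^{2} + \sqrt{J^{2} + Q^{2}} J = 2 Q J^{2} + J \sqrt{J^{2} + Q^{2}} = J \sqrt{J^{2} + Q^{2}} + 2 Q J^{2}$)
$p{\left(2,-6 \right)} 171 = - 6 \left(\sqrt{\left(-6\right)^{2} + 2^{2}} + 2 \left(-6\right) 2\right) 171 = - 6 \left(\sqrt{36 + 4} - 24\right) 171 = - 6 \left(\sqrt{40} - 24\right) 171 = - 6 \left(2 \sqrt{10} - 24\right) 171 = - 6 \left(-24 + 2 \sqrt{10}\right) 171 = \left(144 - 12 \sqrt{10}\right) 171 = 24624 - 2052 \sqrt{10}$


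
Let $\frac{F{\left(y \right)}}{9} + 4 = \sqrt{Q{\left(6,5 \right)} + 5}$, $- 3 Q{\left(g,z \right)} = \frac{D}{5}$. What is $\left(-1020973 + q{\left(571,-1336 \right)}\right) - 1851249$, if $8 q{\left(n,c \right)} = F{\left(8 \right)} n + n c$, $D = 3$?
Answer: $- \frac{5940297}{2} + \frac{5139 \sqrt{30}}{20} \approx -2.9687 \cdot 10^{6}$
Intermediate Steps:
$Q{\left(g,z \right)} = - \frac{1}{5}$ ($Q{\left(g,z \right)} = - \frac{3 \cdot \frac{1}{5}}{3} = \left(- \frac{1}{3}\right) \frac{3}{5} = - \frac{1}{5}$)
$F{\left(y \right)} = -36 + \frac{18 \sqrt{30}}{5}$ ($F{\left(y \right)} = -36 + 9 \sqrt{- \frac{1}{5} + 5} = -36 + 9 \sqrt{\frac{24}{5}} = -36 + 9 \frac{2 \sqrt{30}}{5} = -36 + \frac{18 \sqrt{30}}{5}$)
$q{\left(n,c \right)} = \frac{c n}{8} + \frac{n \left(-36 + \frac{18 \sqrt{30}}{5}\right)}{8}$ ($q{\left(n,c \right)} = \frac{\left(-36 + \frac{18 \sqrt{30}}{5}\right) n + n c}{8} = \frac{n \left(-36 + \frac{18 \sqrt{30}}{5}\right) + c n}{8} = \frac{c n + n \left(-36 + \frac{18 \sqrt{30}}{5}\right)}{8} = \frac{c n}{8} + \frac{n \left(-36 + \frac{18 \sqrt{30}}{5}\right)}{8}$)
$\left(-1020973 + q{\left(571,-1336 \right)}\right) - 1851249 = \left(-1020973 + \frac{1}{40} \cdot 571 \left(-180 + 5 \left(-1336\right) + 18 \sqrt{30}\right)\right) - 1851249 = \left(-1020973 + \frac{1}{40} \cdot 571 \left(-180 - 6680 + 18 \sqrt{30}\right)\right) - 1851249 = \left(-1020973 + \frac{1}{40} \cdot 571 \left(-6860 + 18 \sqrt{30}\right)\right) - 1851249 = \left(-1020973 - \left(\frac{195853}{2} - \frac{5139 \sqrt{30}}{20}\right)\right) - 1851249 = \left(- \frac{2237799}{2} + \frac{5139 \sqrt{30}}{20}\right) - 1851249 = - \frac{5940297}{2} + \frac{5139 \sqrt{30}}{20}$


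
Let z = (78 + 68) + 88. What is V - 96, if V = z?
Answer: 138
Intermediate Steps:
z = 234 (z = 146 + 88 = 234)
V = 234
V - 96 = 234 - 96 = 138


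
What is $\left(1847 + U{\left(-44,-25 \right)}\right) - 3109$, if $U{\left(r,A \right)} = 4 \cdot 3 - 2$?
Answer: $-1252$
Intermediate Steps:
$U{\left(r,A \right)} = 10$ ($U{\left(r,A \right)} = 12 - 2 = 10$)
$\left(1847 + U{\left(-44,-25 \right)}\right) - 3109 = \left(1847 + 10\right) - 3109 = 1857 - 3109 = -1252$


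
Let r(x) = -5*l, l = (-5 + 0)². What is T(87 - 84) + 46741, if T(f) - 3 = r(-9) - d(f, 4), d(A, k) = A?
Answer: 46616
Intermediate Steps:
l = 25 (l = (-5)² = 25)
r(x) = -125 (r(x) = -5*25 = -125)
T(f) = -122 - f (T(f) = 3 + (-125 - f) = -122 - f)
T(87 - 84) + 46741 = (-122 - (87 - 84)) + 46741 = (-122 - 1*3) + 46741 = (-122 - 3) + 46741 = -125 + 46741 = 46616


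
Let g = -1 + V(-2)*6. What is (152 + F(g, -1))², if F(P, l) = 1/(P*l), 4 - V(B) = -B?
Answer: 2792241/121 ≈ 23076.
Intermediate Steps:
V(B) = 4 + B (V(B) = 4 - (-1)*B = 4 + B)
g = 11 (g = -1 + (4 - 2)*6 = -1 + 2*6 = -1 + 12 = 11)
F(P, l) = 1/(P*l)
(152 + F(g, -1))² = (152 + 1/(11*(-1)))² = (152 + (1/11)*(-1))² = (152 - 1/11)² = (1671/11)² = 2792241/121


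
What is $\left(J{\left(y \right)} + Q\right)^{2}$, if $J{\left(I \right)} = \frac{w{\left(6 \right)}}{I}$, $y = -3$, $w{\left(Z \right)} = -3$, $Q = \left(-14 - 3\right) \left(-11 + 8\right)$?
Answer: $2704$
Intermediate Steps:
$Q = 51$ ($Q = \left(-17\right) \left(-3\right) = 51$)
$J{\left(I \right)} = - \frac{3}{I}$
$\left(J{\left(y \right)} + Q\right)^{2} = \left(- \frac{3}{-3} + 51\right)^{2} = \left(\left(-3\right) \left(- \frac{1}{3}\right) + 51\right)^{2} = \left(1 + 51\right)^{2} = 52^{2} = 2704$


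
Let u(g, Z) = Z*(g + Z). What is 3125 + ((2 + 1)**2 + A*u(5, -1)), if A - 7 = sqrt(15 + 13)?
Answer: 3106 - 8*sqrt(7) ≈ 3084.8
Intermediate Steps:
u(g, Z) = Z*(Z + g)
A = 7 + 2*sqrt(7) (A = 7 + sqrt(15 + 13) = 7 + sqrt(28) = 7 + 2*sqrt(7) ≈ 12.292)
3125 + ((2 + 1)**2 + A*u(5, -1)) = 3125 + ((2 + 1)**2 + (7 + 2*sqrt(7))*(-(-1 + 5))) = 3125 + (3**2 + (7 + 2*sqrt(7))*(-1*4)) = 3125 + (9 + (7 + 2*sqrt(7))*(-4)) = 3125 + (9 + (-28 - 8*sqrt(7))) = 3125 + (-19 - 8*sqrt(7)) = 3106 - 8*sqrt(7)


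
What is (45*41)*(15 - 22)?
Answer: -12915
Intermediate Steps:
(45*41)*(15 - 22) = 1845*(-7) = -12915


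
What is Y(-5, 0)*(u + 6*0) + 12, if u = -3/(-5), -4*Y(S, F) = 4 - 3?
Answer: 237/20 ≈ 11.850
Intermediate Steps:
Y(S, F) = -¼ (Y(S, F) = -(4 - 3)/4 = -¼*1 = -¼)
u = ⅗ (u = -3*(-⅕) = ⅗ ≈ 0.60000)
Y(-5, 0)*(u + 6*0) + 12 = -(⅗ + 6*0)/4 + 12 = -(⅗ + 0)/4 + 12 = -¼*⅗ + 12 = -3/20 + 12 = 237/20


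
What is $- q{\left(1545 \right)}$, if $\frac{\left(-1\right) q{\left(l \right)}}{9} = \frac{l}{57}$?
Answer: $\frac{4635}{19} \approx 243.95$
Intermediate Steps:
$q{\left(l \right)} = - \frac{3 l}{19}$ ($q{\left(l \right)} = - 9 \frac{l}{57} = - \frac{3 l}{19}$)
$- q{\left(1545 \right)} = - \frac{\left(-3\right) 1545}{19} = \left(-1\right) \left(- \frac{4635}{19}\right) = \frac{4635}{19}$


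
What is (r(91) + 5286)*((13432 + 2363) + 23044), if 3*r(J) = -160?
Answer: 609694622/3 ≈ 2.0323e+8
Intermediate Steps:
r(J) = -160/3 (r(J) = (⅓)*(-160) = -160/3)
(r(91) + 5286)*((13432 + 2363) + 23044) = (-160/3 + 5286)*((13432 + 2363) + 23044) = 15698*(15795 + 23044)/3 = (15698/3)*38839 = 609694622/3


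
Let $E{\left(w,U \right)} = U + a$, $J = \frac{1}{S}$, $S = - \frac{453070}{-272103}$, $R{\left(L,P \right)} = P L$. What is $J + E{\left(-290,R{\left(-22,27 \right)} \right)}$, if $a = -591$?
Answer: $- \frac{536615847}{453070} \approx -1184.4$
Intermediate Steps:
$R{\left(L,P \right)} = L P$
$S = \frac{453070}{272103}$ ($S = \left(-453070\right) \left(- \frac{1}{272103}\right) = \frac{453070}{272103} \approx 1.6651$)
$J = \frac{272103}{453070}$ ($J = \frac{1}{\frac{453070}{272103}} = \frac{272103}{453070} \approx 0.60058$)
$E{\left(w,U \right)} = -591 + U$ ($E{\left(w,U \right)} = U - 591 = -591 + U$)
$J + E{\left(-290,R{\left(-22,27 \right)} \right)} = \frac{272103}{453070} - 1185 = - \frac{536615847}{453070}$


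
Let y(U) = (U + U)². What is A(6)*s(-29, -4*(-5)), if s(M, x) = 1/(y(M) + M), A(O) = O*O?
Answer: 36/3335 ≈ 0.010795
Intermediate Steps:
A(O) = O²
y(U) = 4*U² (y(U) = (2*U)² = 4*U²)
s(M, x) = 1/(M + 4*M²) (s(M, x) = 1/(4*M² + M) = 1/(M + 4*M²))
A(6)*s(-29, -4*(-5)) = 6²*(1/((-29)*(1 + 4*(-29)))) = 36*(-1/(29*(1 - 116))) = 36*(-1/29/(-115)) = 36*(-1/29*(-1/115)) = 36*(1/3335) = 36/3335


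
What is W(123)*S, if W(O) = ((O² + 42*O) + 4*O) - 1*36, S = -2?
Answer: -41502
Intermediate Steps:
W(O) = -36 + O² + 46*O (W(O) = (O² + 46*O) - 36 = -36 + O² + 46*O)
W(123)*S = (-36 + 123² + 46*123)*(-2) = (-36 + 15129 + 5658)*(-2) = 20751*(-2) = -41502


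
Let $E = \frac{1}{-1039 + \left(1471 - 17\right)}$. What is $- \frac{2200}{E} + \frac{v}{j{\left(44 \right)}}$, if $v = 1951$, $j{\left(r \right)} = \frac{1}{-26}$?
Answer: $-963726$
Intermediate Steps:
$j{\left(r \right)} = - \frac{1}{26}$
$E = \frac{1}{415}$ ($E = \frac{1}{-1039 + 1454} = \frac{1}{415} \approx 0.0024096$)
$- \frac{2200}{E} + \frac{v}{j{\left(44 \right)}} = - 2200 \frac{1}{\frac{1}{415}} + \frac{1951}{- \frac{1}{26}} = \left(-2200\right) 415 + 1951 \left(-26\right) = -913000 - 50726 = -963726$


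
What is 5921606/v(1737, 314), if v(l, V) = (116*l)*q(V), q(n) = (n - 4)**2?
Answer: 2960803/9681690600 ≈ 0.00030581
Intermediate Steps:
q(n) = (-4 + n)**2
v(l, V) = 116*l*(-4 + V)**2 (v(l, V) = (116*l)*(-4 + V)**2 = 116*l*(-4 + V)**2)
5921606/v(1737, 314) = 5921606/((116*1737*(-4 + 314)**2)) = 5921606/((116*1737*310**2)) = 5921606/((116*1737*96100)) = 5921606/19363381200 = 5921606*(1/19363381200) = 2960803/9681690600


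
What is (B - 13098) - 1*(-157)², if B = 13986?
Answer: -23761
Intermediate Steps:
(B - 13098) - 1*(-157)² = (13986 - 13098) - 1*(-157)² = 888 - 1*24649 = 888 - 24649 = -23761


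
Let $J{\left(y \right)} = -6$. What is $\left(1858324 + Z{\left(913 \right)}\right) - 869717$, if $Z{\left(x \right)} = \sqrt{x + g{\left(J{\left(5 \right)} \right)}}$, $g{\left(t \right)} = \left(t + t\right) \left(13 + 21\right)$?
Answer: $988607 + \sqrt{505} \approx 9.8863 \cdot 10^{5}$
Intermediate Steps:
$g{\left(t \right)} = 68 t$ ($g{\left(t \right)} = 2 t 34 = 68 t$)
$Z{\left(x \right)} = \sqrt{-408 + x}$ ($Z{\left(x \right)} = \sqrt{x + 68 \left(-6\right)} = \sqrt{x - 408} = \sqrt{-408 + x}$)
$\left(1858324 + Z{\left(913 \right)}\right) - 869717 = \left(1858324 + \sqrt{-408 + 913}\right) - 869717 = \left(1858324 + \sqrt{505}\right) - 869717 = 988607 + \sqrt{505}$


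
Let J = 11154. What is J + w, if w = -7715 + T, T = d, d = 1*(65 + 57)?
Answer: 3561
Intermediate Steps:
d = 122 (d = 1*122 = 122)
T = 122
w = -7593 (w = -7715 + 122 = -7593)
J + w = 11154 - 7593 = 3561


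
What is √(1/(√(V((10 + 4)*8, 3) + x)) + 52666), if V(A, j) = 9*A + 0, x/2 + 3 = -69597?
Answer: √(15715064408616 - 8637*I*√8637)/17274 ≈ 229.49 - 5.8609e-6*I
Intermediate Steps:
x = -139200 (x = -6 + 2*(-69597) = -6 - 139194 = -139200)
V(A, j) = 9*A
√(1/(√(V((10 + 4)*8, 3) + x)) + 52666) = √(1/(√(9*((10 + 4)*8) - 139200)) + 52666) = √(1/(√(9*(14*8) - 139200)) + 52666) = √(1/(√(9*112 - 139200)) + 52666) = √(1/(√(1008 - 139200)) + 52666) = √(1/(√(-138192)) + 52666) = √(1/(4*I*√8637) + 52666) = √(-I*√8637/34548 + 52666) = √(52666 - I*√8637/34548)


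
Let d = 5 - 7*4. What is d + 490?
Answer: 467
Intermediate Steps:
d = -23 (d = 5 - 28 = -23)
d + 490 = -23 + 490 = 467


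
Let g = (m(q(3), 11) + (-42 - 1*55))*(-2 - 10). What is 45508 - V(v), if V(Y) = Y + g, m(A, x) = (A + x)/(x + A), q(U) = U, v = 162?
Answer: 44194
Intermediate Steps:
m(A, x) = 1 (m(A, x) = (A + x)/(A + x) = 1)
g = 1152 (g = (1 + (-42 - 1*55))*(-2 - 10) = (1 + (-42 - 55))*(-12) = (1 - 97)*(-12) = -96*(-12) = 1152)
V(Y) = 1152 + Y (V(Y) = Y + 1152 = 1152 + Y)
45508 - V(v) = 45508 - (1152 + 162) = 45508 - 1*1314 = 45508 - 1314 = 44194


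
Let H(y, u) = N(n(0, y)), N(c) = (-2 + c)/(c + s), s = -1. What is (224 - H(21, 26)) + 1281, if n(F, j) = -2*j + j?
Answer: 33087/22 ≈ 1504.0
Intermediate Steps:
n(F, j) = -j
N(c) = (-2 + c)/(-1 + c) (N(c) = (-2 + c)/(c - 1) = (-2 + c)/(-1 + c))
H(y, u) = (-2 - y)/(-1 - y)
(224 - H(21, 26)) + 1281 = (224 - (2 + 21)/(1 + 21)) + 1281 = (224 - 23/22) + 1281 = 4905/22 + 1281 = 33087/22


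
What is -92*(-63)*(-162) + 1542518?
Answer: 603566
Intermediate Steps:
-92*(-63)*(-162) + 1542518 = 5796*(-162) + 1542518 = -938952 + 1542518 = 603566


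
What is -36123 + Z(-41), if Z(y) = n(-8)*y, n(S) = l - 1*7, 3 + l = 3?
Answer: -35836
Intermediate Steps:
l = 0 (l = -3 + 3 = 0)
n(S) = -7 (n(S) = 0 - 1*7 = 0 - 7 = -7)
Z(y) = -7*y
-36123 + Z(-41) = -36123 - 7*(-41) = -36123 + 287 = -35836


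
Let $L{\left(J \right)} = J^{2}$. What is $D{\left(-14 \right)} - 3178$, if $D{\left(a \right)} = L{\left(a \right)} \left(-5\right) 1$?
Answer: $-4158$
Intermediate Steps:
$D{\left(a \right)} = - 5 a^{2}$ ($D{\left(a \right)} = a^{2} \left(-5\right) 1 = - 5 a^{2} \cdot 1 = - 5 a^{2}$)
$D{\left(-14 \right)} - 3178 = - 5 \left(-14\right)^{2} - 3178 = \left(-5\right) 196 - 3178 = -980 - 3178 = -4158$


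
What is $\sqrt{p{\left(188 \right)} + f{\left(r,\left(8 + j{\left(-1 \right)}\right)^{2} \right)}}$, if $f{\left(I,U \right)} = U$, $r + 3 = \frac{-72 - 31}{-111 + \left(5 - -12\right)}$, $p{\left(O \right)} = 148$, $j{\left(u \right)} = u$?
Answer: $\sqrt{197} \approx 14.036$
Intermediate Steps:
$r = - \frac{179}{94}$ ($r = -3 + \frac{-72 - 31}{-111 + \left(5 - -12\right)} = -3 - \frac{103}{-111 + \left(5 + 12\right)} = -3 - \frac{103}{-111 + 17} = -3 - \frac{103}{-94} = -3 - - \frac{103}{94} = -3 + \frac{103}{94} = - \frac{179}{94} \approx -1.9043$)
$\sqrt{p{\left(188 \right)} + f{\left(r,\left(8 + j{\left(-1 \right)}\right)^{2} \right)}} = \sqrt{148 + \left(8 - 1\right)^{2}} = \sqrt{148 + 7^{2}} = \sqrt{148 + 49} = \sqrt{197}$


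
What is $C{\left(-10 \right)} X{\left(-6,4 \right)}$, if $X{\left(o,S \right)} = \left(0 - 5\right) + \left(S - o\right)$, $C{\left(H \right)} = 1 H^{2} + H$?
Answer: $450$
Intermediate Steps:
$C{\left(H \right)} = H + H^{2}$ ($C{\left(H \right)} = H^{2} + H = H + H^{2}$)
$X{\left(o,S \right)} = -5 + S - o$ ($X{\left(o,S \right)} = -5 + \left(S - o\right) = -5 + S - o$)
$C{\left(-10 \right)} X{\left(-6,4 \right)} = - 10 \left(1 - 10\right) \left(-5 + 4 - -6\right) = \left(-10\right) \left(-9\right) \left(-5 + 4 + 6\right) = 90 \cdot 5 = 450$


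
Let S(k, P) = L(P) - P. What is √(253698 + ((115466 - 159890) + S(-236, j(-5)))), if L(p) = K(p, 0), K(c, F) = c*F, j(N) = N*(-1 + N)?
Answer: 2*√52311 ≈ 457.43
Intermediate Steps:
K(c, F) = F*c
L(p) = 0 (L(p) = 0*p = 0)
S(k, P) = -P (S(k, P) = 0 - P = -P)
√(253698 + ((115466 - 159890) + S(-236, j(-5)))) = √(253698 + ((115466 - 159890) - (-5)*(-1 - 5))) = √(253698 + (-44424 - (-5)*(-6))) = √(253698 + (-44424 - 1*30)) = √(253698 + (-44424 - 30)) = √(253698 - 44454) = √209244 = 2*√52311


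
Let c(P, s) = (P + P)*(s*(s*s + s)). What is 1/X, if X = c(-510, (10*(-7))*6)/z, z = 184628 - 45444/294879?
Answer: 2268453107/926286594597000 ≈ 2.4490e-6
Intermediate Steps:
c(P, s) = 2*P*s*(s + s²) (c(P, s) = (2*P)*(s*(s² + s)) = (2*P)*(s*(s + s²)) = 2*P*s*(s + s²))
z = 18147624856/98293 (z = 184628 - 45444*1/294879 = 184628 - 15148/98293 = 18147624856/98293 ≈ 1.8463e+5)
X = 926286594597000/2268453107 (X = (2*(-510)*((10*(-7))*6)²*(1 + (10*(-7))*6))/(18147624856/98293) = (2*(-510)*(-70*6)²*(1 - 70*6))*(98293/18147624856) = (2*(-510)*(-420)²*(1 - 420))*(98293/18147624856) = (2*(-510)*176400*(-419))*(98293/18147624856) = 75389832000*(98293/18147624856) = 926286594597000/2268453107 ≈ 4.0833e+5)
1/X = 1/(926286594597000/2268453107) = 2268453107/926286594597000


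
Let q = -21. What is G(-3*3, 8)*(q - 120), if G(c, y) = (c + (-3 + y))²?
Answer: -2256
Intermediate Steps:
G(c, y) = (-3 + c + y)²
G(-3*3, 8)*(q - 120) = (-3 - 3*3 + 8)²*(-21 - 120) = (-3 - 9 + 8)²*(-141) = (-4)²*(-141) = 16*(-141) = -2256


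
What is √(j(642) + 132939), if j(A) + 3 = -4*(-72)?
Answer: 2*√33306 ≈ 365.00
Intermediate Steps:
j(A) = 285 (j(A) = -3 - 4*(-72) = -3 + 288 = 285)
√(j(642) + 132939) = √(285 + 132939) = √133224 = 2*√33306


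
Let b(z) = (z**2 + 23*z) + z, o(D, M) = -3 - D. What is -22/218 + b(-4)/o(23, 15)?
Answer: 4217/1417 ≈ 2.9760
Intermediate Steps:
b(z) = z**2 + 24*z
-22/218 + b(-4)/o(23, 15) = -22/218 + (-4*(24 - 4))/(-3 - 1*23) = -22*1/218 + (-4*20)/(-3 - 23) = -11/109 - 80/(-26) = -11/109 - 80*(-1/26) = -11/109 + 40/13 = 4217/1417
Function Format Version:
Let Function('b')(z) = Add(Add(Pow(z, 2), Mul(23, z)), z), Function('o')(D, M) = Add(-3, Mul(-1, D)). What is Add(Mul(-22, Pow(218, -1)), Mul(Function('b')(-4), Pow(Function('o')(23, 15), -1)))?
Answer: Rational(4217, 1417) ≈ 2.9760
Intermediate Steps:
Function('b')(z) = Add(Pow(z, 2), Mul(24, z))
Add(Mul(-22, Pow(218, -1)), Mul(Function('b')(-4), Pow(Function('o')(23, 15), -1))) = Add(Mul(-22, Pow(218, -1)), Mul(Mul(-4, Add(24, -4)), Pow(Add(-3, Mul(-1, 23)), -1))) = Add(Mul(-22, Rational(1, 218)), Mul(Mul(-4, 20), Pow(Add(-3, -23), -1))) = Add(Rational(-11, 109), Mul(-80, Pow(-26, -1))) = Add(Rational(-11, 109), Mul(-80, Rational(-1, 26))) = Add(Rational(-11, 109), Rational(40, 13)) = Rational(4217, 1417)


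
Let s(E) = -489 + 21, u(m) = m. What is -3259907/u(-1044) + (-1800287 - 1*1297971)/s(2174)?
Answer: 44076091/4524 ≈ 9742.7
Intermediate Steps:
s(E) = -468
-3259907/u(-1044) + (-1800287 - 1*1297971)/s(2174) = -3259907/(-1044) + (-1800287 - 1*1297971)/(-468) = -3259907*(-1/1044) + (-1800287 - 1297971)*(-1/468) = 3259907/1044 - 3098258*(-1/468) = 3259907/1044 + 1549129/234 = 44076091/4524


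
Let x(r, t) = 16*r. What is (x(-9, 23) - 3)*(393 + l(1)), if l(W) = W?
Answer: -57918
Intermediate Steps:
(x(-9, 23) - 3)*(393 + l(1)) = (16*(-9) - 3)*(393 + 1) = (-144 - 3)*394 = -147*394 = -57918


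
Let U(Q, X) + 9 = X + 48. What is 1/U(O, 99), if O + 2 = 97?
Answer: 1/138 ≈ 0.0072464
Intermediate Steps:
O = 95 (O = -2 + 97 = 95)
U(Q, X) = 39 + X (U(Q, X) = -9 + (X + 48) = -9 + (48 + X) = 39 + X)
1/U(O, 99) = 1/(39 + 99) = 1/138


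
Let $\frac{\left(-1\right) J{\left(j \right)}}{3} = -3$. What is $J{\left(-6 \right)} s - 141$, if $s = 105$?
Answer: $804$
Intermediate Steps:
$J{\left(j \right)} = 9$ ($J{\left(j \right)} = \left(-3\right) \left(-3\right) = 9$)
$J{\left(-6 \right)} s - 141 = 9 \cdot 105 - 141 = 945 - 141 = 804$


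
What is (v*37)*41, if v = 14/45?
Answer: 21238/45 ≈ 471.96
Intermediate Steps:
v = 14/45 (v = 14*(1/45) = 14/45 ≈ 0.31111)
(v*37)*41 = ((14/45)*37)*41 = (518/45)*41 = 21238/45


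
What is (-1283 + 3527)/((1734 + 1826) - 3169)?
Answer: 132/23 ≈ 5.7391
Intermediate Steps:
(-1283 + 3527)/((1734 + 1826) - 3169) = 2244/(3560 - 3169) = 2244/391 = 2244*(1/391) = 132/23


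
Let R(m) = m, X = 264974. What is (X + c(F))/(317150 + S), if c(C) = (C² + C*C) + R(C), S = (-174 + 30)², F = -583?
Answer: 944169/337886 ≈ 2.7943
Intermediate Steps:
S = 20736 (S = (-144)² = 20736)
c(C) = C + 2*C² (c(C) = (C² + C*C) + C = (C² + C²) + C = 2*C² + C = C + 2*C²)
(X + c(F))/(317150 + S) = (264974 - 583*(1 + 2*(-583)))/(317150 + 20736) = (264974 - 583*(1 - 1166))/337886 = (264974 - 583*(-1165))*(1/337886) = (264974 + 679195)*(1/337886) = 944169*(1/337886) = 944169/337886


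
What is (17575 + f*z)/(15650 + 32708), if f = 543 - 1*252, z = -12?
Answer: 14083/48358 ≈ 0.29122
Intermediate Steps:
f = 291 (f = 543 - 252 = 291)
(17575 + f*z)/(15650 + 32708) = (17575 + 291*(-12))/(15650 + 32708) = (17575 - 3492)/48358 = 14083*(1/48358) = 14083/48358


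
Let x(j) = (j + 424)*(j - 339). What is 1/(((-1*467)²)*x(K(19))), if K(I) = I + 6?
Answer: -1/30747495754 ≈ -3.2523e-11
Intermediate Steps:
K(I) = 6 + I
x(j) = (-339 + j)*(424 + j) (x(j) = (424 + j)*(-339 + j) = (-339 + j)*(424 + j))
1/(((-1*467)²)*x(K(19))) = 1/(((-1*467)²)*(-143736 + (6 + 19)² + 85*(6 + 19))) = 1/(((-467)²)*(-143736 + 25² + 85*25)) = 1/(218089*(-143736 + 625 + 2125)) = (1/218089)/(-140986) = (1/218089)*(-1/140986) = -1/30747495754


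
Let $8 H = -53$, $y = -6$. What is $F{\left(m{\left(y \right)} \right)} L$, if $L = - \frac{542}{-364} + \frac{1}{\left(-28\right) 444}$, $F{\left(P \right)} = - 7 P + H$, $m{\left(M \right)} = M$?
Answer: $\frac{68099705}{1292928} \approx 52.671$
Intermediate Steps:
$H = - \frac{53}{8}$ ($H = \frac{1}{8} \left(-53\right) = - \frac{53}{8} \approx -6.625$)
$F{\left(P \right)} = - \frac{53}{8} - 7 P$ ($F{\left(P \right)} = - 7 P - \frac{53}{8} = - \frac{53}{8} - 7 P$)
$L = \frac{240635}{161616}$ ($L = \left(-542\right) \left(- \frac{1}{364}\right) - \frac{1}{12432} = \frac{271}{182} - \frac{1}{12432} = \frac{240635}{161616} \approx 1.4889$)
$F{\left(m{\left(y \right)} \right)} L = \left(- \frac{53}{8} - -42\right) \frac{240635}{161616} = \left(- \frac{53}{8} + 42\right) \frac{240635}{161616} = \frac{283}{8} \cdot \frac{240635}{161616} = \frac{68099705}{1292928}$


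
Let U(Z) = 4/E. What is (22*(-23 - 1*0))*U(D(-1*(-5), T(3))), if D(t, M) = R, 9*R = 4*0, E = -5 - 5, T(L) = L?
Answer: 1012/5 ≈ 202.40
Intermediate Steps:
E = -10
R = 0 (R = (4*0)/9 = (⅑)*0 = 0)
D(t, M) = 0
U(Z) = -⅖ (U(Z) = 4/(-10) = 4*(-⅒) = -⅖)
(22*(-23 - 1*0))*U(D(-1*(-5), T(3))) = (22*(-23 - 1*0))*(-⅖) = (22*(-23 + 0))*(-⅖) = (22*(-23))*(-⅖) = -506*(-⅖) = 1012/5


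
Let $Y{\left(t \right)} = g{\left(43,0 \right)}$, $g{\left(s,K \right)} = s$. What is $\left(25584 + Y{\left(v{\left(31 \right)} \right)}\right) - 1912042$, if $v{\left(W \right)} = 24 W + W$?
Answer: $-1886415$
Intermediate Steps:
$v{\left(W \right)} = 25 W$
$Y{\left(t \right)} = 43$
$\left(25584 + Y{\left(v{\left(31 \right)} \right)}\right) - 1912042 = \left(25584 + 43\right) - 1912042 = 25627 - 1912042 = -1886415$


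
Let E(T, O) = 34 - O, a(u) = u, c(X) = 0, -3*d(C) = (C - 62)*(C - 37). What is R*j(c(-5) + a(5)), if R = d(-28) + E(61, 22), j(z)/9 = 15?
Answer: -261630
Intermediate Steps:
d(C) = -(-62 + C)*(-37 + C)/3 (d(C) = -(C - 62)*(C - 37)/3 = -(-62 + C)*(-37 + C)/3)
j(z) = 135 (j(z) = 9*15 = 135)
R = -1938 (R = (-2294/3 + 33*(-28) - 1/3*(-28)**2) + (34 - 1*22) = (-2294/3 - 924 - 1/3*784) + (34 - 22) = (-2294/3 - 924 - 784/3) + 12 = -1950 + 12 = -1938)
R*j(c(-5) + a(5)) = -1938*135 = -261630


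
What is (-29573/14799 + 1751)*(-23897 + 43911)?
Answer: 518031888664/14799 ≈ 3.5005e+7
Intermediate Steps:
(-29573/14799 + 1751)*(-23897 + 43911) = (-29573*1/14799 + 1751)*20014 = (-29573/14799 + 1751)*20014 = (25883476/14799)*20014 = 518031888664/14799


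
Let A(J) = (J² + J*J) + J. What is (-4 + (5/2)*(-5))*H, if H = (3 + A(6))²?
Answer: -216513/2 ≈ -1.0826e+5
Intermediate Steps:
A(J) = J + 2*J² (A(J) = (J² + J²) + J = 2*J² + J = J + 2*J²)
H = 6561 (H = (3 + 6*(1 + 2*6))² = (3 + 6*(1 + 12))² = (3 + 6*13)² = (3 + 78)² = 81² = 6561)
(-4 + (5/2)*(-5))*H = (-4 + (5/2)*(-5))*6561 = (-4 - 25/2)*6561 = -33/2*6561 = -216513/2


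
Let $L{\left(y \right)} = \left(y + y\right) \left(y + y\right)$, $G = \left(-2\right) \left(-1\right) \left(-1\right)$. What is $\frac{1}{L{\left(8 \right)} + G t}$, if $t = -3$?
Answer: $\frac{1}{262} \approx 0.0038168$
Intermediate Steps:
$G = -2$ ($G = 2 \left(-1\right) = -2$)
$L{\left(y \right)} = 4 y^{2}$ ($L{\left(y \right)} = 2 y 2 y = 4 y^{2}$)
$\frac{1}{L{\left(8 \right)} + G t} = \frac{1}{4 \cdot 8^{2} - -6} = \frac{1}{4 \cdot 64 + 6} = \frac{1}{256 + 6} = \frac{1}{262}$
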